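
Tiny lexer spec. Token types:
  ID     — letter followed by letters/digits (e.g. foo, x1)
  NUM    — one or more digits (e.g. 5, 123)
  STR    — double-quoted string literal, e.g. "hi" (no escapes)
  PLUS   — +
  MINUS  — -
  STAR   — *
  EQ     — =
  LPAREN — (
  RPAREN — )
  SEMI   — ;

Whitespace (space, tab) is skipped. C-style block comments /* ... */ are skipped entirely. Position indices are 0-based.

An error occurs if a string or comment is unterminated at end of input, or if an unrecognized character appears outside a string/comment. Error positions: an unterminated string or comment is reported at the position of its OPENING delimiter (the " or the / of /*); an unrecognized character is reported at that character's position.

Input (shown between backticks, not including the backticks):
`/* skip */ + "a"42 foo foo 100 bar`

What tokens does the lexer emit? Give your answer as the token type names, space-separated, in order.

pos=0: enter COMMENT mode (saw '/*')
exit COMMENT mode (now at pos=10)
pos=11: emit PLUS '+'
pos=13: enter STRING mode
pos=13: emit STR "a" (now at pos=16)
pos=16: emit NUM '42' (now at pos=18)
pos=19: emit ID 'foo' (now at pos=22)
pos=23: emit ID 'foo' (now at pos=26)
pos=27: emit NUM '100' (now at pos=30)
pos=31: emit ID 'bar' (now at pos=34)
DONE. 7 tokens: [PLUS, STR, NUM, ID, ID, NUM, ID]

Answer: PLUS STR NUM ID ID NUM ID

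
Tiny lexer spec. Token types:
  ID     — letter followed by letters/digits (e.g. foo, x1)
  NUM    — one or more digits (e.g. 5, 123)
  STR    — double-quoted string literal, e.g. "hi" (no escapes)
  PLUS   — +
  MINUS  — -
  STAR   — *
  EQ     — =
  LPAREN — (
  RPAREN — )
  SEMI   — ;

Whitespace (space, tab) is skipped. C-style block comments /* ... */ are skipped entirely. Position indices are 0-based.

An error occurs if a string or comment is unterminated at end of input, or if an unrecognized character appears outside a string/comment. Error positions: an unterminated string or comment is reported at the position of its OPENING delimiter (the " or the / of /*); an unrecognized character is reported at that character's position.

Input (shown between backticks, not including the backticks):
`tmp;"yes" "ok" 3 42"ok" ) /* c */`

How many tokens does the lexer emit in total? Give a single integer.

pos=0: emit ID 'tmp' (now at pos=3)
pos=3: emit SEMI ';'
pos=4: enter STRING mode
pos=4: emit STR "yes" (now at pos=9)
pos=10: enter STRING mode
pos=10: emit STR "ok" (now at pos=14)
pos=15: emit NUM '3' (now at pos=16)
pos=17: emit NUM '42' (now at pos=19)
pos=19: enter STRING mode
pos=19: emit STR "ok" (now at pos=23)
pos=24: emit RPAREN ')'
pos=26: enter COMMENT mode (saw '/*')
exit COMMENT mode (now at pos=33)
DONE. 8 tokens: [ID, SEMI, STR, STR, NUM, NUM, STR, RPAREN]

Answer: 8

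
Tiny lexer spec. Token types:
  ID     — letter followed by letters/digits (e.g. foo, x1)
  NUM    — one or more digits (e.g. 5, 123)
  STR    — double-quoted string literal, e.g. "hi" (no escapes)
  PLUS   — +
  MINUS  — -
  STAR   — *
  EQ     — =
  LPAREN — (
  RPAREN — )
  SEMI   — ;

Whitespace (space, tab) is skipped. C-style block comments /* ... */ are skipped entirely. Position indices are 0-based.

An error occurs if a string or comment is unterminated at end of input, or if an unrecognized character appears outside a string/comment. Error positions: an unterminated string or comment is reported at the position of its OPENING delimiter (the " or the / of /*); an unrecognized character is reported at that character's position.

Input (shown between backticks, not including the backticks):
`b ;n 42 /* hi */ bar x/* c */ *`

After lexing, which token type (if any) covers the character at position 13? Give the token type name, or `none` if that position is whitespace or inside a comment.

pos=0: emit ID 'b' (now at pos=1)
pos=2: emit SEMI ';'
pos=3: emit ID 'n' (now at pos=4)
pos=5: emit NUM '42' (now at pos=7)
pos=8: enter COMMENT mode (saw '/*')
exit COMMENT mode (now at pos=16)
pos=17: emit ID 'bar' (now at pos=20)
pos=21: emit ID 'x' (now at pos=22)
pos=22: enter COMMENT mode (saw '/*')
exit COMMENT mode (now at pos=29)
pos=30: emit STAR '*'
DONE. 7 tokens: [ID, SEMI, ID, NUM, ID, ID, STAR]
Position 13: char is ' ' -> none

Answer: none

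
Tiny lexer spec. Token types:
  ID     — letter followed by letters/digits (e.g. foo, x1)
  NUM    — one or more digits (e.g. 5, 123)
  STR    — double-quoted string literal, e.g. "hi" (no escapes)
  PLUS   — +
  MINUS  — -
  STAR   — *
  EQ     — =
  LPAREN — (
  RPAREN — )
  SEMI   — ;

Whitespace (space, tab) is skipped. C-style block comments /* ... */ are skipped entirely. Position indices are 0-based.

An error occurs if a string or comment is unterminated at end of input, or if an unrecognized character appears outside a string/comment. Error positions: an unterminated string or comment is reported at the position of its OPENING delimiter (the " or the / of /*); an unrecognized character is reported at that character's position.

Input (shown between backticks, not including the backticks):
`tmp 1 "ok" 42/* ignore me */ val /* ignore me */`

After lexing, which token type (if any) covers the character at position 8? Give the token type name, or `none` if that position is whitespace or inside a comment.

Answer: STR

Derivation:
pos=0: emit ID 'tmp' (now at pos=3)
pos=4: emit NUM '1' (now at pos=5)
pos=6: enter STRING mode
pos=6: emit STR "ok" (now at pos=10)
pos=11: emit NUM '42' (now at pos=13)
pos=13: enter COMMENT mode (saw '/*')
exit COMMENT mode (now at pos=28)
pos=29: emit ID 'val' (now at pos=32)
pos=33: enter COMMENT mode (saw '/*')
exit COMMENT mode (now at pos=48)
DONE. 5 tokens: [ID, NUM, STR, NUM, ID]
Position 8: char is 'k' -> STR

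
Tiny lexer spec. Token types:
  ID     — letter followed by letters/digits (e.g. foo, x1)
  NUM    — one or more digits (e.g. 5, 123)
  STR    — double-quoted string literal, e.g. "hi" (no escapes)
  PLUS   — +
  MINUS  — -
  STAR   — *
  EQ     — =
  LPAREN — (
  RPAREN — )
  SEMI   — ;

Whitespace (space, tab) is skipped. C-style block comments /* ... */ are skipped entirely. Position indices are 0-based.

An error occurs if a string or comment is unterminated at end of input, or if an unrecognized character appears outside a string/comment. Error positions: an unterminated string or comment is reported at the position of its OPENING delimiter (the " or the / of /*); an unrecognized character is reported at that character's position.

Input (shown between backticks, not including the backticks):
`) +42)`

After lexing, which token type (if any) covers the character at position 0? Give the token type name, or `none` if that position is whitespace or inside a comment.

Answer: RPAREN

Derivation:
pos=0: emit RPAREN ')'
pos=2: emit PLUS '+'
pos=3: emit NUM '42' (now at pos=5)
pos=5: emit RPAREN ')'
DONE. 4 tokens: [RPAREN, PLUS, NUM, RPAREN]
Position 0: char is ')' -> RPAREN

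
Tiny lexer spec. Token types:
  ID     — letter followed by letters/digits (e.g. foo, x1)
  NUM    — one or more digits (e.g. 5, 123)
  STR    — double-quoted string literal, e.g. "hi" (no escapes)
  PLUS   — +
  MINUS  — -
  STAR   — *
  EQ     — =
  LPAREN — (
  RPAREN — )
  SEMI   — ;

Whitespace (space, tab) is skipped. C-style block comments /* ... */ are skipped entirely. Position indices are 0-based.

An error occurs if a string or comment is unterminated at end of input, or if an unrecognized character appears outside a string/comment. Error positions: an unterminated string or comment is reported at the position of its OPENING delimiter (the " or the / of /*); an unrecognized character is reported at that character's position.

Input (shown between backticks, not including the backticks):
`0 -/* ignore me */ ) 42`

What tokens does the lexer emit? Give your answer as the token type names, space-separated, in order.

Answer: NUM MINUS RPAREN NUM

Derivation:
pos=0: emit NUM '0' (now at pos=1)
pos=2: emit MINUS '-'
pos=3: enter COMMENT mode (saw '/*')
exit COMMENT mode (now at pos=18)
pos=19: emit RPAREN ')'
pos=21: emit NUM '42' (now at pos=23)
DONE. 4 tokens: [NUM, MINUS, RPAREN, NUM]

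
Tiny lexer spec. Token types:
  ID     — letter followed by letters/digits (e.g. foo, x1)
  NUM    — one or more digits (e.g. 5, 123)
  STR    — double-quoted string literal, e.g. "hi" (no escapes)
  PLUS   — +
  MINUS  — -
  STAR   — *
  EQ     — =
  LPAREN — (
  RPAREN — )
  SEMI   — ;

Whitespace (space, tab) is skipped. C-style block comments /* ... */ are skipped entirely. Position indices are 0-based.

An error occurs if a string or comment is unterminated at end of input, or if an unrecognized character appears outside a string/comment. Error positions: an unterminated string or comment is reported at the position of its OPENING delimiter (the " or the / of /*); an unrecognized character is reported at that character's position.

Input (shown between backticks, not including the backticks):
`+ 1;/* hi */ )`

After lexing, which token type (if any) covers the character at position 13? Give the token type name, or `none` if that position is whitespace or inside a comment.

Answer: RPAREN

Derivation:
pos=0: emit PLUS '+'
pos=2: emit NUM '1' (now at pos=3)
pos=3: emit SEMI ';'
pos=4: enter COMMENT mode (saw '/*')
exit COMMENT mode (now at pos=12)
pos=13: emit RPAREN ')'
DONE. 4 tokens: [PLUS, NUM, SEMI, RPAREN]
Position 13: char is ')' -> RPAREN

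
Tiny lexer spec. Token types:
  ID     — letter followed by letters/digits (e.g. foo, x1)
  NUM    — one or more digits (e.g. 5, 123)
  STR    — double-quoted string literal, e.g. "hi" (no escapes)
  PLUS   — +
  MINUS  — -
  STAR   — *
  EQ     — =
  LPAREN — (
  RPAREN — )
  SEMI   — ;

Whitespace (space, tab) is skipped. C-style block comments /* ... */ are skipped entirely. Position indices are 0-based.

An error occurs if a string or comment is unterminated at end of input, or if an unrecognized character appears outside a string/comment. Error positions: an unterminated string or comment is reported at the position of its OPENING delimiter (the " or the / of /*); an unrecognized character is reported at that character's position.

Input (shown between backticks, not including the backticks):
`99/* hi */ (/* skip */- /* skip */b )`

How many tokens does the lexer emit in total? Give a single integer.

Answer: 5

Derivation:
pos=0: emit NUM '99' (now at pos=2)
pos=2: enter COMMENT mode (saw '/*')
exit COMMENT mode (now at pos=10)
pos=11: emit LPAREN '('
pos=12: enter COMMENT mode (saw '/*')
exit COMMENT mode (now at pos=22)
pos=22: emit MINUS '-'
pos=24: enter COMMENT mode (saw '/*')
exit COMMENT mode (now at pos=34)
pos=34: emit ID 'b' (now at pos=35)
pos=36: emit RPAREN ')'
DONE. 5 tokens: [NUM, LPAREN, MINUS, ID, RPAREN]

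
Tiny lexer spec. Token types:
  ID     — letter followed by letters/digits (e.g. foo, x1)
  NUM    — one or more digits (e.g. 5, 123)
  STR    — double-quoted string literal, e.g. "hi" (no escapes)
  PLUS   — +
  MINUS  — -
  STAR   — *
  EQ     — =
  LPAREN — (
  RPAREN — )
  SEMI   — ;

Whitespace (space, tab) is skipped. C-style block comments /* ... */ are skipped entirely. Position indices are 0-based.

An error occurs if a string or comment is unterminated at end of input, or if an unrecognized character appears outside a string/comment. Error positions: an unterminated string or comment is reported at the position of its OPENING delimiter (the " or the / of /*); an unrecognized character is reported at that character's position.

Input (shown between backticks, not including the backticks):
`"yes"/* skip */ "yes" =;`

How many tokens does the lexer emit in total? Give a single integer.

pos=0: enter STRING mode
pos=0: emit STR "yes" (now at pos=5)
pos=5: enter COMMENT mode (saw '/*')
exit COMMENT mode (now at pos=15)
pos=16: enter STRING mode
pos=16: emit STR "yes" (now at pos=21)
pos=22: emit EQ '='
pos=23: emit SEMI ';'
DONE. 4 tokens: [STR, STR, EQ, SEMI]

Answer: 4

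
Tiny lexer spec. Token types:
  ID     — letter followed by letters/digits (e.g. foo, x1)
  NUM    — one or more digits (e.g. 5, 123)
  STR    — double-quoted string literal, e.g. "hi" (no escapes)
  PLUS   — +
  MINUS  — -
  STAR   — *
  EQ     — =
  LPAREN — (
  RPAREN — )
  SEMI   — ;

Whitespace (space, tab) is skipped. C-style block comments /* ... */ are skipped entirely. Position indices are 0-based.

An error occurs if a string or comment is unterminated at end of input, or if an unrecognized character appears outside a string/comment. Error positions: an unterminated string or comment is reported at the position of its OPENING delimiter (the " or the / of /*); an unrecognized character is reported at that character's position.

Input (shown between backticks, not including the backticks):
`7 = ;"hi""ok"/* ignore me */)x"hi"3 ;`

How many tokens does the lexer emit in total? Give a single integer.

Answer: 10

Derivation:
pos=0: emit NUM '7' (now at pos=1)
pos=2: emit EQ '='
pos=4: emit SEMI ';'
pos=5: enter STRING mode
pos=5: emit STR "hi" (now at pos=9)
pos=9: enter STRING mode
pos=9: emit STR "ok" (now at pos=13)
pos=13: enter COMMENT mode (saw '/*')
exit COMMENT mode (now at pos=28)
pos=28: emit RPAREN ')'
pos=29: emit ID 'x' (now at pos=30)
pos=30: enter STRING mode
pos=30: emit STR "hi" (now at pos=34)
pos=34: emit NUM '3' (now at pos=35)
pos=36: emit SEMI ';'
DONE. 10 tokens: [NUM, EQ, SEMI, STR, STR, RPAREN, ID, STR, NUM, SEMI]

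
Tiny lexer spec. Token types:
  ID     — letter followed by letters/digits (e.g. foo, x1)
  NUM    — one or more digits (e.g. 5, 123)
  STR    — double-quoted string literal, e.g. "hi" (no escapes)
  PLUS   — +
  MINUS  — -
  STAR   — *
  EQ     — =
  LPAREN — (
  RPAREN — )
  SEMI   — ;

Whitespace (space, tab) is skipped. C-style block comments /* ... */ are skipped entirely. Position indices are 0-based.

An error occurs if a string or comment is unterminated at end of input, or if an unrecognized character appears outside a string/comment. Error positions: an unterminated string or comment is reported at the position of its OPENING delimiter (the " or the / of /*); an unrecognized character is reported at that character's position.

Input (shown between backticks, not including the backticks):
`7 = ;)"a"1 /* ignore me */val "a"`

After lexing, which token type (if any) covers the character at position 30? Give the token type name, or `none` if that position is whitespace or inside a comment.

Answer: STR

Derivation:
pos=0: emit NUM '7' (now at pos=1)
pos=2: emit EQ '='
pos=4: emit SEMI ';'
pos=5: emit RPAREN ')'
pos=6: enter STRING mode
pos=6: emit STR "a" (now at pos=9)
pos=9: emit NUM '1' (now at pos=10)
pos=11: enter COMMENT mode (saw '/*')
exit COMMENT mode (now at pos=26)
pos=26: emit ID 'val' (now at pos=29)
pos=30: enter STRING mode
pos=30: emit STR "a" (now at pos=33)
DONE. 8 tokens: [NUM, EQ, SEMI, RPAREN, STR, NUM, ID, STR]
Position 30: char is '"' -> STR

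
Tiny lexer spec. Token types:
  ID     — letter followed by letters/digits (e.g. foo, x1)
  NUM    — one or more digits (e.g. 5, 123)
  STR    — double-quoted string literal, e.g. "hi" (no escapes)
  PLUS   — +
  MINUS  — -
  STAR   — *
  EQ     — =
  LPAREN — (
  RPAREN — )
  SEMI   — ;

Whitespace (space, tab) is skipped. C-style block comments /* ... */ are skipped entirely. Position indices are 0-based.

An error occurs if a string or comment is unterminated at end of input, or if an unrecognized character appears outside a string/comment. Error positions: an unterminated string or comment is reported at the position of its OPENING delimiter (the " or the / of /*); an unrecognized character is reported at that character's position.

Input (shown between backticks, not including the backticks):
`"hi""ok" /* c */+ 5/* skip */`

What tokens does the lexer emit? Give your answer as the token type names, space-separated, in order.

pos=0: enter STRING mode
pos=0: emit STR "hi" (now at pos=4)
pos=4: enter STRING mode
pos=4: emit STR "ok" (now at pos=8)
pos=9: enter COMMENT mode (saw '/*')
exit COMMENT mode (now at pos=16)
pos=16: emit PLUS '+'
pos=18: emit NUM '5' (now at pos=19)
pos=19: enter COMMENT mode (saw '/*')
exit COMMENT mode (now at pos=29)
DONE. 4 tokens: [STR, STR, PLUS, NUM]

Answer: STR STR PLUS NUM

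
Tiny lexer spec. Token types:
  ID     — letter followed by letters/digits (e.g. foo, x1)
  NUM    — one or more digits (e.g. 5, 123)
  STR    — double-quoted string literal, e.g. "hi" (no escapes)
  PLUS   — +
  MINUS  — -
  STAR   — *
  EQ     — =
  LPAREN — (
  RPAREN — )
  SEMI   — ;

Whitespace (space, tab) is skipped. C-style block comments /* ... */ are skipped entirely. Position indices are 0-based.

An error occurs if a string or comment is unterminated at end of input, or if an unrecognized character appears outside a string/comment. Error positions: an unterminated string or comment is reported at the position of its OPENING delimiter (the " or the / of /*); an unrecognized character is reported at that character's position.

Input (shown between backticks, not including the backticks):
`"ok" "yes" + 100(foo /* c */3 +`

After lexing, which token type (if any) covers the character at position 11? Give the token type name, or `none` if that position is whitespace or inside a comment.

Answer: PLUS

Derivation:
pos=0: enter STRING mode
pos=0: emit STR "ok" (now at pos=4)
pos=5: enter STRING mode
pos=5: emit STR "yes" (now at pos=10)
pos=11: emit PLUS '+'
pos=13: emit NUM '100' (now at pos=16)
pos=16: emit LPAREN '('
pos=17: emit ID 'foo' (now at pos=20)
pos=21: enter COMMENT mode (saw '/*')
exit COMMENT mode (now at pos=28)
pos=28: emit NUM '3' (now at pos=29)
pos=30: emit PLUS '+'
DONE. 8 tokens: [STR, STR, PLUS, NUM, LPAREN, ID, NUM, PLUS]
Position 11: char is '+' -> PLUS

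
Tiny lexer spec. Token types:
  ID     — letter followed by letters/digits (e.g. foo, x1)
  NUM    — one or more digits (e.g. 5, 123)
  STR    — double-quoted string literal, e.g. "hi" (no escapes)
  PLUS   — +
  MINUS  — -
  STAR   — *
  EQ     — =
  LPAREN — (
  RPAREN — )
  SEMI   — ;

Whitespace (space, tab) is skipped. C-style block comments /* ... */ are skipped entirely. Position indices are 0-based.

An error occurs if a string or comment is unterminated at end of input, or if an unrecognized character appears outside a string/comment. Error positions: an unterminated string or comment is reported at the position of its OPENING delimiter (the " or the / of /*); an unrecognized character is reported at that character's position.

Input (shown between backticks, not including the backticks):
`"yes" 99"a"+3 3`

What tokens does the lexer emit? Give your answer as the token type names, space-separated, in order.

Answer: STR NUM STR PLUS NUM NUM

Derivation:
pos=0: enter STRING mode
pos=0: emit STR "yes" (now at pos=5)
pos=6: emit NUM '99' (now at pos=8)
pos=8: enter STRING mode
pos=8: emit STR "a" (now at pos=11)
pos=11: emit PLUS '+'
pos=12: emit NUM '3' (now at pos=13)
pos=14: emit NUM '3' (now at pos=15)
DONE. 6 tokens: [STR, NUM, STR, PLUS, NUM, NUM]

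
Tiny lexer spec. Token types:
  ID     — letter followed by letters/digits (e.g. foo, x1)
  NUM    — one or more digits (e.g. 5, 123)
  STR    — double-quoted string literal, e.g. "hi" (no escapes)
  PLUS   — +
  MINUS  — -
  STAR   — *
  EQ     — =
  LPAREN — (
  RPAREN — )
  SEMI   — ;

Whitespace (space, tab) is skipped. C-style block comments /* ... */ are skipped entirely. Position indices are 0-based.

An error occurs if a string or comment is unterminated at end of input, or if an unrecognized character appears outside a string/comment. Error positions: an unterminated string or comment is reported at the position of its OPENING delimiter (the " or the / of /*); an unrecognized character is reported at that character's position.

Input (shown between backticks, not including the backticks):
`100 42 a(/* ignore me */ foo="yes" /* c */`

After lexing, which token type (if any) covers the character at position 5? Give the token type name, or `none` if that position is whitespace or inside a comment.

pos=0: emit NUM '100' (now at pos=3)
pos=4: emit NUM '42' (now at pos=6)
pos=7: emit ID 'a' (now at pos=8)
pos=8: emit LPAREN '('
pos=9: enter COMMENT mode (saw '/*')
exit COMMENT mode (now at pos=24)
pos=25: emit ID 'foo' (now at pos=28)
pos=28: emit EQ '='
pos=29: enter STRING mode
pos=29: emit STR "yes" (now at pos=34)
pos=35: enter COMMENT mode (saw '/*')
exit COMMENT mode (now at pos=42)
DONE. 7 tokens: [NUM, NUM, ID, LPAREN, ID, EQ, STR]
Position 5: char is '2' -> NUM

Answer: NUM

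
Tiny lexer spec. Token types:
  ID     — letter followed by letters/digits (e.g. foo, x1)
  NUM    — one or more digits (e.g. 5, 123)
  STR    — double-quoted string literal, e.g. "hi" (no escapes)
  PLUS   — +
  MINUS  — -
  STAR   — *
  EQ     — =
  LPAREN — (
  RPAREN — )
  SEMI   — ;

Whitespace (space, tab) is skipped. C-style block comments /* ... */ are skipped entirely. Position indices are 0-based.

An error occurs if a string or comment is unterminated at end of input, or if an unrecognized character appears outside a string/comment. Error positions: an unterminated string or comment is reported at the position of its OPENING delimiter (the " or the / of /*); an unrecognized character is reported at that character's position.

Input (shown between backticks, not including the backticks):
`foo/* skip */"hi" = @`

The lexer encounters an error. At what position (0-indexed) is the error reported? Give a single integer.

pos=0: emit ID 'foo' (now at pos=3)
pos=3: enter COMMENT mode (saw '/*')
exit COMMENT mode (now at pos=13)
pos=13: enter STRING mode
pos=13: emit STR "hi" (now at pos=17)
pos=18: emit EQ '='
pos=20: ERROR — unrecognized char '@'

Answer: 20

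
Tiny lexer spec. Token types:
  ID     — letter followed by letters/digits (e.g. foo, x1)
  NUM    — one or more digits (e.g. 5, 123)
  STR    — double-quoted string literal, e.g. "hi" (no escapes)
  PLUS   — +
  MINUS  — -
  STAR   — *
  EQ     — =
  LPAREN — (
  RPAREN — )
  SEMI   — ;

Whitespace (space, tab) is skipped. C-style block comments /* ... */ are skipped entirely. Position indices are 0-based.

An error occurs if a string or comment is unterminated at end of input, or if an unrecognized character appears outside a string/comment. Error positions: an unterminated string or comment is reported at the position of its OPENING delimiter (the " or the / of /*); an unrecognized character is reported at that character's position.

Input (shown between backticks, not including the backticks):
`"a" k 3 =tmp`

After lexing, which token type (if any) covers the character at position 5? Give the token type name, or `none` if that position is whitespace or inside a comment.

pos=0: enter STRING mode
pos=0: emit STR "a" (now at pos=3)
pos=4: emit ID 'k' (now at pos=5)
pos=6: emit NUM '3' (now at pos=7)
pos=8: emit EQ '='
pos=9: emit ID 'tmp' (now at pos=12)
DONE. 5 tokens: [STR, ID, NUM, EQ, ID]
Position 5: char is ' ' -> none

Answer: none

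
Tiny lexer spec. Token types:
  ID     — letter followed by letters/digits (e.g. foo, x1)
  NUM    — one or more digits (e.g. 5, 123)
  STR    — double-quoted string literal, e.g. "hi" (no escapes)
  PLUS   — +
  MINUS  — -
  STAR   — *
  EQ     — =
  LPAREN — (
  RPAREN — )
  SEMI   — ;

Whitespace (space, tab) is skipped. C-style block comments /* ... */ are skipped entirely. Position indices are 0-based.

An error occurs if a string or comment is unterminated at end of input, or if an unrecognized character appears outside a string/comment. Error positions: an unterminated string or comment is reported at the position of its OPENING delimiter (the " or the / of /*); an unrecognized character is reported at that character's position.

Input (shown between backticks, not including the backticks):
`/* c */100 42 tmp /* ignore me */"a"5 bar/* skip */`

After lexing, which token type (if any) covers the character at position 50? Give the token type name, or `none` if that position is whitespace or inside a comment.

pos=0: enter COMMENT mode (saw '/*')
exit COMMENT mode (now at pos=7)
pos=7: emit NUM '100' (now at pos=10)
pos=11: emit NUM '42' (now at pos=13)
pos=14: emit ID 'tmp' (now at pos=17)
pos=18: enter COMMENT mode (saw '/*')
exit COMMENT mode (now at pos=33)
pos=33: enter STRING mode
pos=33: emit STR "a" (now at pos=36)
pos=36: emit NUM '5' (now at pos=37)
pos=38: emit ID 'bar' (now at pos=41)
pos=41: enter COMMENT mode (saw '/*')
exit COMMENT mode (now at pos=51)
DONE. 6 tokens: [NUM, NUM, ID, STR, NUM, ID]
Position 50: char is '/' -> none

Answer: none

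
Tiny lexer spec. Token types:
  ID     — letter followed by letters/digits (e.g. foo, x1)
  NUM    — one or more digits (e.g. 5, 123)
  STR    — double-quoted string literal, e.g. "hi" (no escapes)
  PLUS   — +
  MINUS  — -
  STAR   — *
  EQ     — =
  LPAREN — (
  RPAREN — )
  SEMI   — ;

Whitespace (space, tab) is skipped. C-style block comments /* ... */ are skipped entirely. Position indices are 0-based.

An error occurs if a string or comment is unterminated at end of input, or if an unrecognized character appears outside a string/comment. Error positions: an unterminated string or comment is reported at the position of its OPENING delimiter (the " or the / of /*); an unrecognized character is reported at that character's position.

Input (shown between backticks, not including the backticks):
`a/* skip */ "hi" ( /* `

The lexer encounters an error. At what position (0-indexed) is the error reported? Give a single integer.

Answer: 19

Derivation:
pos=0: emit ID 'a' (now at pos=1)
pos=1: enter COMMENT mode (saw '/*')
exit COMMENT mode (now at pos=11)
pos=12: enter STRING mode
pos=12: emit STR "hi" (now at pos=16)
pos=17: emit LPAREN '('
pos=19: enter COMMENT mode (saw '/*')
pos=19: ERROR — unterminated comment (reached EOF)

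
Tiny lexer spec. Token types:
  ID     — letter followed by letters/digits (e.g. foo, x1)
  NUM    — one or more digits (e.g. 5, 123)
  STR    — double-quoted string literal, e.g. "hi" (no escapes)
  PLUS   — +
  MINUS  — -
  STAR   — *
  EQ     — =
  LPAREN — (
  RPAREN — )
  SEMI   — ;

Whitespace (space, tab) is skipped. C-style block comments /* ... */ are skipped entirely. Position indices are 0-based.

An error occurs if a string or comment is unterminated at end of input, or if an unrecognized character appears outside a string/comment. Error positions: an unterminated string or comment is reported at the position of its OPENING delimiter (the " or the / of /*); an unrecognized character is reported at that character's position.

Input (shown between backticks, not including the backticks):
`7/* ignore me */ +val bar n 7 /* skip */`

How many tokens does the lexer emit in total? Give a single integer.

Answer: 6

Derivation:
pos=0: emit NUM '7' (now at pos=1)
pos=1: enter COMMENT mode (saw '/*')
exit COMMENT mode (now at pos=16)
pos=17: emit PLUS '+'
pos=18: emit ID 'val' (now at pos=21)
pos=22: emit ID 'bar' (now at pos=25)
pos=26: emit ID 'n' (now at pos=27)
pos=28: emit NUM '7' (now at pos=29)
pos=30: enter COMMENT mode (saw '/*')
exit COMMENT mode (now at pos=40)
DONE. 6 tokens: [NUM, PLUS, ID, ID, ID, NUM]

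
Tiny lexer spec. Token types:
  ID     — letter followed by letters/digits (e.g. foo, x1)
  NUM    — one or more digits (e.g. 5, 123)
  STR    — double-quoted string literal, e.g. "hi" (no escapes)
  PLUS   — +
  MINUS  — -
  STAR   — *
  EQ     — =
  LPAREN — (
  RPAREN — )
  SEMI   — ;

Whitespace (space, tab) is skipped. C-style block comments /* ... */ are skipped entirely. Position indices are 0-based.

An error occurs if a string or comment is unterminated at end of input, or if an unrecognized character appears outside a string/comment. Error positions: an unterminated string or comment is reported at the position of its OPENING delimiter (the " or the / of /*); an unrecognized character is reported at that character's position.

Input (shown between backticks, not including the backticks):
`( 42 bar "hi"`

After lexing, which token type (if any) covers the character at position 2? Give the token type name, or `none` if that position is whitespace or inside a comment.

Answer: NUM

Derivation:
pos=0: emit LPAREN '('
pos=2: emit NUM '42' (now at pos=4)
pos=5: emit ID 'bar' (now at pos=8)
pos=9: enter STRING mode
pos=9: emit STR "hi" (now at pos=13)
DONE. 4 tokens: [LPAREN, NUM, ID, STR]
Position 2: char is '4' -> NUM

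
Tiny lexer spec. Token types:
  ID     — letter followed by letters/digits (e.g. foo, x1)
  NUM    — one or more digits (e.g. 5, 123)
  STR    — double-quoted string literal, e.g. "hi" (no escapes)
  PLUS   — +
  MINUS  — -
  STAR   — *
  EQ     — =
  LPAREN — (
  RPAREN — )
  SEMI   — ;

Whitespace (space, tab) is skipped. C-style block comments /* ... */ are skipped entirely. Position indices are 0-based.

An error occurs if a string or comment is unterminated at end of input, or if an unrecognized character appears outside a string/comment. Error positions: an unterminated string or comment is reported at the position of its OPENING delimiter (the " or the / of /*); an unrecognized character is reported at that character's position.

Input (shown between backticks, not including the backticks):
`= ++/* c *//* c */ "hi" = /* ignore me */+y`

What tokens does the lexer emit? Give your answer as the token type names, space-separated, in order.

Answer: EQ PLUS PLUS STR EQ PLUS ID

Derivation:
pos=0: emit EQ '='
pos=2: emit PLUS '+'
pos=3: emit PLUS '+'
pos=4: enter COMMENT mode (saw '/*')
exit COMMENT mode (now at pos=11)
pos=11: enter COMMENT mode (saw '/*')
exit COMMENT mode (now at pos=18)
pos=19: enter STRING mode
pos=19: emit STR "hi" (now at pos=23)
pos=24: emit EQ '='
pos=26: enter COMMENT mode (saw '/*')
exit COMMENT mode (now at pos=41)
pos=41: emit PLUS '+'
pos=42: emit ID 'y' (now at pos=43)
DONE. 7 tokens: [EQ, PLUS, PLUS, STR, EQ, PLUS, ID]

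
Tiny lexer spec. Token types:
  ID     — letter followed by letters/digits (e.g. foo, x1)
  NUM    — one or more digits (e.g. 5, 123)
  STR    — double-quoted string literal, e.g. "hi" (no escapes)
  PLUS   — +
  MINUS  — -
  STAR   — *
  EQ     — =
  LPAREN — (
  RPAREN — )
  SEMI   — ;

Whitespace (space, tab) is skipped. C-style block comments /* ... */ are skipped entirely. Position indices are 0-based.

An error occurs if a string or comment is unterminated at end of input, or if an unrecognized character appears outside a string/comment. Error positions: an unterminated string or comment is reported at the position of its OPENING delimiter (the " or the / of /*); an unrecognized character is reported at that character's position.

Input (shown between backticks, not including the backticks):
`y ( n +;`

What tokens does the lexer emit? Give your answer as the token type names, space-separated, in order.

pos=0: emit ID 'y' (now at pos=1)
pos=2: emit LPAREN '('
pos=4: emit ID 'n' (now at pos=5)
pos=6: emit PLUS '+'
pos=7: emit SEMI ';'
DONE. 5 tokens: [ID, LPAREN, ID, PLUS, SEMI]

Answer: ID LPAREN ID PLUS SEMI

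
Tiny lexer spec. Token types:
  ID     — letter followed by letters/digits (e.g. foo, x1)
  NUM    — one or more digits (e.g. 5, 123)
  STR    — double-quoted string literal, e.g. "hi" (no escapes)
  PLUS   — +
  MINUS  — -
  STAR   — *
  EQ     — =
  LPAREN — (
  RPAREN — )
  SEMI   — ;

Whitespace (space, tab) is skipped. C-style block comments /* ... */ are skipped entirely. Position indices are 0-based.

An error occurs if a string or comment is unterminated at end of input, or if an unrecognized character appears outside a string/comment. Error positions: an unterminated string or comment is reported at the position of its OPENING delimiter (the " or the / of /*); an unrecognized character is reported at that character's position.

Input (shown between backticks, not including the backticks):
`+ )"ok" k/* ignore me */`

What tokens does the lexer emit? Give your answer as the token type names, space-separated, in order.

Answer: PLUS RPAREN STR ID

Derivation:
pos=0: emit PLUS '+'
pos=2: emit RPAREN ')'
pos=3: enter STRING mode
pos=3: emit STR "ok" (now at pos=7)
pos=8: emit ID 'k' (now at pos=9)
pos=9: enter COMMENT mode (saw '/*')
exit COMMENT mode (now at pos=24)
DONE. 4 tokens: [PLUS, RPAREN, STR, ID]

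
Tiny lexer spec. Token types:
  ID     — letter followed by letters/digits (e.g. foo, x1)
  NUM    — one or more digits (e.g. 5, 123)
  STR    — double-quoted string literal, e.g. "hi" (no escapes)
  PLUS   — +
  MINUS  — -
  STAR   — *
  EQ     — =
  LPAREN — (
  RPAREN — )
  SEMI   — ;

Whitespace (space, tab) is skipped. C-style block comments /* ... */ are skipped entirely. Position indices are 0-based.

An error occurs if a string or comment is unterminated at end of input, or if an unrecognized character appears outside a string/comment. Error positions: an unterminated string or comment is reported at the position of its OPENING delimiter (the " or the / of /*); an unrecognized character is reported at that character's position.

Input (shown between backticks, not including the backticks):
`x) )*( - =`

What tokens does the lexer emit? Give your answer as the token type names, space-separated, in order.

Answer: ID RPAREN RPAREN STAR LPAREN MINUS EQ

Derivation:
pos=0: emit ID 'x' (now at pos=1)
pos=1: emit RPAREN ')'
pos=3: emit RPAREN ')'
pos=4: emit STAR '*'
pos=5: emit LPAREN '('
pos=7: emit MINUS '-'
pos=9: emit EQ '='
DONE. 7 tokens: [ID, RPAREN, RPAREN, STAR, LPAREN, MINUS, EQ]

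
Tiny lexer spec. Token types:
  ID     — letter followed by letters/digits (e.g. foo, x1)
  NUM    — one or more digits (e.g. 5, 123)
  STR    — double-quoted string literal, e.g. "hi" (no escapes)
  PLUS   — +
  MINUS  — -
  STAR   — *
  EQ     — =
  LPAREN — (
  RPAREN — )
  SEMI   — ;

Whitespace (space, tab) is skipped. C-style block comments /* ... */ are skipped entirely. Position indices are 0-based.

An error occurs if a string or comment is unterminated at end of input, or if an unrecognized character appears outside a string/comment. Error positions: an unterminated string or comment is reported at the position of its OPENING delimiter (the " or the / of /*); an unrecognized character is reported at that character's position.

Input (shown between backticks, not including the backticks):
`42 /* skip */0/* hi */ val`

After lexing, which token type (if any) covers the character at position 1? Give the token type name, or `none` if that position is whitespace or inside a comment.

pos=0: emit NUM '42' (now at pos=2)
pos=3: enter COMMENT mode (saw '/*')
exit COMMENT mode (now at pos=13)
pos=13: emit NUM '0' (now at pos=14)
pos=14: enter COMMENT mode (saw '/*')
exit COMMENT mode (now at pos=22)
pos=23: emit ID 'val' (now at pos=26)
DONE. 3 tokens: [NUM, NUM, ID]
Position 1: char is '2' -> NUM

Answer: NUM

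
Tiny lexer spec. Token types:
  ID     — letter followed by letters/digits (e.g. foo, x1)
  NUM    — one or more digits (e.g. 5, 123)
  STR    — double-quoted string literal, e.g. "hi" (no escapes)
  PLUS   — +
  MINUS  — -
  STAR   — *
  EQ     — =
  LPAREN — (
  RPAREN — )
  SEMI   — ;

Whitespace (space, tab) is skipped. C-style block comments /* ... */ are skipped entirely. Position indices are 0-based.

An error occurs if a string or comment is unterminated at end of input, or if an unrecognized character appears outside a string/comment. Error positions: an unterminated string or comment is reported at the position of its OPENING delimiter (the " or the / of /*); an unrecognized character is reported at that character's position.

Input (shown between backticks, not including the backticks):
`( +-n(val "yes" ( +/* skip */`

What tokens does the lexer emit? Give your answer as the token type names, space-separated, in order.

Answer: LPAREN PLUS MINUS ID LPAREN ID STR LPAREN PLUS

Derivation:
pos=0: emit LPAREN '('
pos=2: emit PLUS '+'
pos=3: emit MINUS '-'
pos=4: emit ID 'n' (now at pos=5)
pos=5: emit LPAREN '('
pos=6: emit ID 'val' (now at pos=9)
pos=10: enter STRING mode
pos=10: emit STR "yes" (now at pos=15)
pos=16: emit LPAREN '('
pos=18: emit PLUS '+'
pos=19: enter COMMENT mode (saw '/*')
exit COMMENT mode (now at pos=29)
DONE. 9 tokens: [LPAREN, PLUS, MINUS, ID, LPAREN, ID, STR, LPAREN, PLUS]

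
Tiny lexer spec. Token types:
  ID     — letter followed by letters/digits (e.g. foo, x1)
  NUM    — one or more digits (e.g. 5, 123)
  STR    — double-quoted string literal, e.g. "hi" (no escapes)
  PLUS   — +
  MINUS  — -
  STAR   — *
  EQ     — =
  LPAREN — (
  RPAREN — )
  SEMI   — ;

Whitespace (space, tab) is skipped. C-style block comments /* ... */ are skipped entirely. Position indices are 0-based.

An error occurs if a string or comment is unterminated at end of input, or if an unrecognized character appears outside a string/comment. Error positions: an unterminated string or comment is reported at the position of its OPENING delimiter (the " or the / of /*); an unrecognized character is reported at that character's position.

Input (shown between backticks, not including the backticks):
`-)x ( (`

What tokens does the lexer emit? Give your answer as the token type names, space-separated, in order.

Answer: MINUS RPAREN ID LPAREN LPAREN

Derivation:
pos=0: emit MINUS '-'
pos=1: emit RPAREN ')'
pos=2: emit ID 'x' (now at pos=3)
pos=4: emit LPAREN '('
pos=6: emit LPAREN '('
DONE. 5 tokens: [MINUS, RPAREN, ID, LPAREN, LPAREN]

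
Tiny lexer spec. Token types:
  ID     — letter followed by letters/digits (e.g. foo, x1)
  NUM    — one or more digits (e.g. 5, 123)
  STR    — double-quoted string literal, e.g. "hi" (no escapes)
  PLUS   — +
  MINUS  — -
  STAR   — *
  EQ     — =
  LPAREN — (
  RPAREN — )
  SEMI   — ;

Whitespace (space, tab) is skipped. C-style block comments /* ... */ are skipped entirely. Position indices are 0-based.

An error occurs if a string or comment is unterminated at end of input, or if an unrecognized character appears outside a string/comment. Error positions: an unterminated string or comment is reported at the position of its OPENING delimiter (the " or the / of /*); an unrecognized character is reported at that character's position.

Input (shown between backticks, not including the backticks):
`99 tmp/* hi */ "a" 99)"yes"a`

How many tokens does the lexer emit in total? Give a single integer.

pos=0: emit NUM '99' (now at pos=2)
pos=3: emit ID 'tmp' (now at pos=6)
pos=6: enter COMMENT mode (saw '/*')
exit COMMENT mode (now at pos=14)
pos=15: enter STRING mode
pos=15: emit STR "a" (now at pos=18)
pos=19: emit NUM '99' (now at pos=21)
pos=21: emit RPAREN ')'
pos=22: enter STRING mode
pos=22: emit STR "yes" (now at pos=27)
pos=27: emit ID 'a' (now at pos=28)
DONE. 7 tokens: [NUM, ID, STR, NUM, RPAREN, STR, ID]

Answer: 7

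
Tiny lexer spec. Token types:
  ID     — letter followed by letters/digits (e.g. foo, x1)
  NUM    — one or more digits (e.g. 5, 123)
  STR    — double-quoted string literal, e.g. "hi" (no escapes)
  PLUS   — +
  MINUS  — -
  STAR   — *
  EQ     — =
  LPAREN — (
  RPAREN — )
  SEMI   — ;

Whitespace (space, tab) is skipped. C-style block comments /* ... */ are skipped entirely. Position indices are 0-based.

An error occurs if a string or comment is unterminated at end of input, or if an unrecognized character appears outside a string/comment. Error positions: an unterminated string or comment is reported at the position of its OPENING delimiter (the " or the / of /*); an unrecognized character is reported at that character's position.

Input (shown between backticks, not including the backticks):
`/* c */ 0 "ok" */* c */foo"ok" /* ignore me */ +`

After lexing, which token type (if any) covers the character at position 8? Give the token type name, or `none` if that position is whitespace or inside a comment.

pos=0: enter COMMENT mode (saw '/*')
exit COMMENT mode (now at pos=7)
pos=8: emit NUM '0' (now at pos=9)
pos=10: enter STRING mode
pos=10: emit STR "ok" (now at pos=14)
pos=15: emit STAR '*'
pos=16: enter COMMENT mode (saw '/*')
exit COMMENT mode (now at pos=23)
pos=23: emit ID 'foo' (now at pos=26)
pos=26: enter STRING mode
pos=26: emit STR "ok" (now at pos=30)
pos=31: enter COMMENT mode (saw '/*')
exit COMMENT mode (now at pos=46)
pos=47: emit PLUS '+'
DONE. 6 tokens: [NUM, STR, STAR, ID, STR, PLUS]
Position 8: char is '0' -> NUM

Answer: NUM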